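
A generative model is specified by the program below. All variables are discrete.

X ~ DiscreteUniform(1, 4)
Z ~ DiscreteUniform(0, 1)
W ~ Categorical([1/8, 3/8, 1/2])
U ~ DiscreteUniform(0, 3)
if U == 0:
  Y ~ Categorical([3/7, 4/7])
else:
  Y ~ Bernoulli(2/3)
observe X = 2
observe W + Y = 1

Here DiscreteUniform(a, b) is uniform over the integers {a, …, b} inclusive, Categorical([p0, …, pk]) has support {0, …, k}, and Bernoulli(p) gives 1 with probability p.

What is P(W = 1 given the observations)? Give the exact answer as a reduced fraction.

Enumerate traces; 16 have nonzero weight after conditioning:
  (X=2, Z=0, W=0, U=0, Y=1) weight 1/448
  (X=2, Z=0, W=0, U=1, Y=1) weight 1/384
  (X=2, Z=0, W=0, U=2, Y=1) weight 1/384
  (X=2, Z=0, W=0, U=3, Y=1) weight 1/384
  (X=2, Z=0, W=1, U=0, Y=0) weight 9/1792
  (X=2, Z=0, W=1, U=1, Y=0) weight 1/256
  (X=2, Z=0, W=1, U=2, Y=0) weight 1/256
  (X=2, Z=0, W=1, U=3, Y=0) weight 1/256
  … 8 more
Group by W:
  weight(W=0) = 9/448
  weight(W=1) = 15/448
Total weight = 9/448 + 15/448 = 3/56
P(W=0 | obs) = 9/448 / 3/56 = 3/8
P(W=1 | obs) = 15/448 / 3/56 = 5/8

P(W = 1 | obs) = 5/8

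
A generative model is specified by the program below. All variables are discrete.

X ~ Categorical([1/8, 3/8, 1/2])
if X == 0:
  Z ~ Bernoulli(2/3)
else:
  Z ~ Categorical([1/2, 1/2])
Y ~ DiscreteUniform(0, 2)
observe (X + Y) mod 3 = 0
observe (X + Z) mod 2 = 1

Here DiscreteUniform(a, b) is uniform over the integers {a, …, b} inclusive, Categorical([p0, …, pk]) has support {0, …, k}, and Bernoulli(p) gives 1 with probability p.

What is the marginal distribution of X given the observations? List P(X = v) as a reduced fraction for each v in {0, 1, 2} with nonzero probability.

P(X=0) = 4/25, P(X=1) = 9/25, P(X=2) = 12/25

Enumerate traces; 3 have nonzero weight after conditioning:
  (X=0, Z=1, Y=0) weight 1/36
  (X=1, Z=0, Y=2) weight 1/16
  (X=2, Z=1, Y=1) weight 1/12
Group by X:
  weight(X=0) = 1/36
  weight(X=1) = 1/16
  weight(X=2) = 1/12
Total weight = 1/36 + 1/16 + 1/12 = 25/144
P(X=0 | obs) = 1/36 / 25/144 = 4/25
P(X=1 | obs) = 1/16 / 25/144 = 9/25
P(X=2 | obs) = 1/12 / 25/144 = 12/25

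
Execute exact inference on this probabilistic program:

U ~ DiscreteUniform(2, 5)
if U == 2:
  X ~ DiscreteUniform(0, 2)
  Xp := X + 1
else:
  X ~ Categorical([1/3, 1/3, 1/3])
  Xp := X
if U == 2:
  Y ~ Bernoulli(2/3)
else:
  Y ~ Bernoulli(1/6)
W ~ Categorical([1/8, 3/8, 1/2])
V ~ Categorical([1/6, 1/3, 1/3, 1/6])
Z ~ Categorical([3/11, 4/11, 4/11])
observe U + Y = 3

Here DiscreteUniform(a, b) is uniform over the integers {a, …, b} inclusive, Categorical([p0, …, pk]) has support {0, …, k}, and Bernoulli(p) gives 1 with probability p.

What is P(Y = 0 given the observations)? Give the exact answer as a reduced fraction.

Enumerate traces; 216 have nonzero weight after conditioning:
  (U=2, X=0, Y=1, W=0, V=0, Z=0) weight 1/3168
  (U=2, X=0, Y=1, W=0, V=0, Z=1) weight 1/2376
  (U=2, X=0, Y=1, W=0, V=0, Z=2) weight 1/2376
  (U=2, X=0, Y=1, W=0, V=1, Z=0) weight 1/1584
  (U=2, X=0, Y=1, W=0, V=1, Z=1) weight 1/1188
  (U=2, X=0, Y=1, W=0, V=1, Z=2) weight 1/1188
  (U=2, X=0, Y=1, W=0, V=2, Z=0) weight 1/1584
  (U=2, X=0, Y=1, W=0, V=2, Z=1) weight 1/1188
  (U=3, X=0, Y=0, W=0, V=0, Z=0) weight 5/12672
  … 207 more
Group by Y:
  weight(Y=0) = 5/24
  weight(Y=1) = 1/6
Total weight = 5/24 + 1/6 = 3/8
P(Y=0 | obs) = 5/24 / 3/8 = 5/9
P(Y=1 | obs) = 1/6 / 3/8 = 4/9

P(Y = 0 | obs) = 5/9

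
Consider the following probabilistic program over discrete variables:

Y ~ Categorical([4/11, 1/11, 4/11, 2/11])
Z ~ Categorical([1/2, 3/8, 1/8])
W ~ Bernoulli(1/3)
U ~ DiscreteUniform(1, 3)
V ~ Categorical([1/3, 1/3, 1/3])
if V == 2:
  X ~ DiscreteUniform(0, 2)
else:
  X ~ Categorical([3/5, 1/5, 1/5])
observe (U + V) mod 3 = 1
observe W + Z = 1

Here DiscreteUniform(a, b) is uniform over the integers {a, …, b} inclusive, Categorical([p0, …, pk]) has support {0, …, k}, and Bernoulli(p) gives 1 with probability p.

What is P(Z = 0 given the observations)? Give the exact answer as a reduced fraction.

P(Z = 0 | obs) = 2/5

Enumerate traces; 72 have nonzero weight after conditioning:
  (Y=0, Z=0, W=1, U=1, V=0, X=0) weight 2/495
  (Y=0, Z=0, W=1, U=1, V=0, X=1) weight 2/1485
  (Y=0, Z=0, W=1, U=1, V=0, X=2) weight 2/1485
  (Y=0, Z=0, W=1, U=2, V=2, X=0) weight 2/891
  (Y=0, Z=0, W=1, U=2, V=2, X=1) weight 2/891
  (Y=0, Z=0, W=1, U=2, V=2, X=2) weight 2/891
  (Y=0, Z=0, W=1, U=3, V=1, X=0) weight 2/495
  (Y=0, Z=0, W=1, U=3, V=1, X=1) weight 2/1485
  (Y=0, Z=1, W=0, U=1, V=0, X=0) weight 1/165
  … 63 more
Group by Z:
  weight(Z=0) = 1/18
  weight(Z=1) = 1/12
Total weight = 1/18 + 1/12 = 5/36
P(Z=0 | obs) = 1/18 / 5/36 = 2/5
P(Z=1 | obs) = 1/12 / 5/36 = 3/5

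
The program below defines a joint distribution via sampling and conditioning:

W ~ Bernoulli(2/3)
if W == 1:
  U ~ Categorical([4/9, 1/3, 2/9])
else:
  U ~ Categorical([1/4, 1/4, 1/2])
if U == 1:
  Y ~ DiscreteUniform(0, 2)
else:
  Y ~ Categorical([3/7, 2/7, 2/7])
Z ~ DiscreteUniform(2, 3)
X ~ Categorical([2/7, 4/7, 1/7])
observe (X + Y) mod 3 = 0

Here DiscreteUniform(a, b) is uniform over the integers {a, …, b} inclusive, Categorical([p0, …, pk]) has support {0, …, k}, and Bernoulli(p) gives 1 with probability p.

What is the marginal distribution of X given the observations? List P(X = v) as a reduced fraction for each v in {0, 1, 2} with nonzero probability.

Enumerate traces; 36 have nonzero weight after conditioning:
  (W=0, U=0, Y=0, Z=2, X=0) weight 1/196
  (W=0, U=0, Y=0, Z=3, X=0) weight 1/196
  (W=0, U=0, Y=1, Z=2, X=2) weight 1/588
  (W=0, U=0, Y=1, Z=3, X=2) weight 1/588
  (W=0, U=0, Y=2, Z=2, X=1) weight 1/147
  (W=0, U=0, Y=2, Z=3, X=1) weight 1/147
  (W=0, U=1, Y=0, Z=2, X=0) weight 1/252
  (W=0, U=1, Y=0, Z=3, X=0) weight 1/252
  … 28 more
Group by X:
  weight(X=0) = 151/1323
  weight(X=1) = 227/1323
  weight(X=2) = 227/5292
Total weight = 151/1323 + 227/1323 + 227/5292 = 1739/5292
P(X=0 | obs) = 151/1323 / 1739/5292 = 604/1739
P(X=1 | obs) = 227/1323 / 1739/5292 = 908/1739
P(X=2 | obs) = 227/5292 / 1739/5292 = 227/1739

P(X=0) = 604/1739, P(X=1) = 908/1739, P(X=2) = 227/1739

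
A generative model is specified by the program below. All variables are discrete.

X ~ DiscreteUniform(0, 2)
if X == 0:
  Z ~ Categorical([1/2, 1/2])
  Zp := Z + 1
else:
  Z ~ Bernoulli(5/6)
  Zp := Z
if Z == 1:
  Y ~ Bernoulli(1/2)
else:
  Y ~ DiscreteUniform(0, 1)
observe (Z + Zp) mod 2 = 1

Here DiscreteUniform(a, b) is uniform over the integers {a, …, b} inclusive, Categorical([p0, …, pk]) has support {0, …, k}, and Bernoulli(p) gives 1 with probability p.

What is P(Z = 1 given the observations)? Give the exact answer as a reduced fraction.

Enumerate traces; 4 have nonzero weight after conditioning:
  (X=0, Z=0, Y=0) weight 1/12
  (X=0, Z=0, Y=1) weight 1/12
  (X=0, Z=1, Y=0) weight 1/12
  (X=0, Z=1, Y=1) weight 1/12
Group by Z:
  weight(Z=0) = 1/6
  weight(Z=1) = 1/6
Total weight = 1/6 + 1/6 = 1/3
P(Z=0 | obs) = 1/6 / 1/3 = 1/2
P(Z=1 | obs) = 1/6 / 1/3 = 1/2

P(Z = 1 | obs) = 1/2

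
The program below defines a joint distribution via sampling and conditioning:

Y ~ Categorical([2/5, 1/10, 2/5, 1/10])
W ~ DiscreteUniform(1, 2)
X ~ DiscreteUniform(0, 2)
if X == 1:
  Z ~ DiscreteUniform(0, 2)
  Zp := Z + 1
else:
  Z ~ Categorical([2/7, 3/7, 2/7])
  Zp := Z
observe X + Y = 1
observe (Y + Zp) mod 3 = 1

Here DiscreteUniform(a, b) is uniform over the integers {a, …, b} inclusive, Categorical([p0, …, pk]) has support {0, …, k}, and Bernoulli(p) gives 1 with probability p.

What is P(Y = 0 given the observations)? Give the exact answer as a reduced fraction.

P(Y = 0 | obs) = 14/17

Enumerate traces; 4 have nonzero weight after conditioning:
  (Y=0, W=1, X=1, Z=0) weight 1/45
  (Y=0, W=2, X=1, Z=0) weight 1/45
  (Y=1, W=1, X=0, Z=0) weight 1/210
  (Y=1, W=2, X=0, Z=0) weight 1/210
Group by Y:
  weight(Y=0) = 2/45
  weight(Y=1) = 1/105
Total weight = 2/45 + 1/105 = 17/315
P(Y=0 | obs) = 2/45 / 17/315 = 14/17
P(Y=1 | obs) = 1/105 / 17/315 = 3/17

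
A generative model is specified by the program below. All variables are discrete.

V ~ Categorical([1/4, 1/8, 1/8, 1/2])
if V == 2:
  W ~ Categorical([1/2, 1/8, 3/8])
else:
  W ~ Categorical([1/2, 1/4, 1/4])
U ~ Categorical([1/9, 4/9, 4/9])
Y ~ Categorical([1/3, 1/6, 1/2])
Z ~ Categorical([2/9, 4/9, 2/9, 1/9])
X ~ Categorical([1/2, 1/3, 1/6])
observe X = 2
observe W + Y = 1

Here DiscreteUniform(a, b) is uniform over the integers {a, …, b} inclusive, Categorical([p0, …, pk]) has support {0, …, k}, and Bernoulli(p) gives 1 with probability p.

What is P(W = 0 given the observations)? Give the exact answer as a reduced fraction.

Enumerate traces; 96 have nonzero weight after conditioning:
  (V=0, W=0, U=0, Y=1, Z=0, X=2) weight 1/11664
  (V=0, W=0, U=0, Y=1, Z=1, X=2) weight 1/5832
  (V=0, W=0, U=0, Y=1, Z=2, X=2) weight 1/11664
  (V=0, W=0, U=0, Y=1, Z=3, X=2) weight 1/23328
  (V=0, W=0, U=1, Y=1, Z=0, X=2) weight 1/2916
  (V=0, W=0, U=1, Y=1, Z=1, X=2) weight 1/1458
  (V=0, W=0, U=1, Y=1, Z=2, X=2) weight 1/2916
  (V=0, W=0, U=1, Y=1, Z=3, X=2) weight 1/5832
  (V=0, W=1, U=0, Y=0, Z=0, X=2) weight 1/11664
  … 87 more
Group by W:
  weight(W=0) = 1/72
  weight(W=1) = 5/384
Total weight = 1/72 + 5/384 = 31/1152
P(W=0 | obs) = 1/72 / 31/1152 = 16/31
P(W=1 | obs) = 5/384 / 31/1152 = 15/31

P(W = 0 | obs) = 16/31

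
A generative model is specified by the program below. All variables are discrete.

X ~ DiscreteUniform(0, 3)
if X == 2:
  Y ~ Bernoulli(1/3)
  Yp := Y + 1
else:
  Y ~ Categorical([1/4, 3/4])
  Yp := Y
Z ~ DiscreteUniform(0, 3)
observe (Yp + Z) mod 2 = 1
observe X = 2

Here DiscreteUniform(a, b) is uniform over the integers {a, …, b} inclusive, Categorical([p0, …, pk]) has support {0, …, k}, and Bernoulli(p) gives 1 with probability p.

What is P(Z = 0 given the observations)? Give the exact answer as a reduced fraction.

Enumerate traces; 4 have nonzero weight after conditioning:
  (X=2, Y=0, Z=0) weight 1/24
  (X=2, Y=0, Z=2) weight 1/24
  (X=2, Y=1, Z=1) weight 1/48
  (X=2, Y=1, Z=3) weight 1/48
Group by Z:
  weight(Z=0) = 1/24
  weight(Z=1) = 1/48
  weight(Z=2) = 1/24
  weight(Z=3) = 1/48
Total weight = 1/24 + 1/48 + 1/24 + 1/48 = 1/8
P(Z=0 | obs) = 1/24 / 1/8 = 1/3
P(Z=1 | obs) = 1/48 / 1/8 = 1/6
P(Z=2 | obs) = 1/24 / 1/8 = 1/3
P(Z=3 | obs) = 1/48 / 1/8 = 1/6

P(Z = 0 | obs) = 1/3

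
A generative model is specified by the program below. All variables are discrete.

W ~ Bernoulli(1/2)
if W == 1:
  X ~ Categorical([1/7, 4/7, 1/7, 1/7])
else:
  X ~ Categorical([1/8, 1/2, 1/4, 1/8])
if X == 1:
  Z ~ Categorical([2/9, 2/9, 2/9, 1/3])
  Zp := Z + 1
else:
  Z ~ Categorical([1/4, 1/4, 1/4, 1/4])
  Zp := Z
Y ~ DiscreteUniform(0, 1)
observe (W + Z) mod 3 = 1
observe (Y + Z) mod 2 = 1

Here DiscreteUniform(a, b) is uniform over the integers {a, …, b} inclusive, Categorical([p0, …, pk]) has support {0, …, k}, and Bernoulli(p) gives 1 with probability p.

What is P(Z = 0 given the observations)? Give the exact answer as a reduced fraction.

P(Z = 0 | obs) = 118/387

Enumerate traces; 12 have nonzero weight after conditioning:
  (W=0, X=0, Z=1, Y=0) weight 1/128
  (W=0, X=1, Z=1, Y=0) weight 1/36
  (W=0, X=2, Z=1, Y=0) weight 1/64
  (W=0, X=3, Z=1, Y=0) weight 1/128
  (W=1, X=0, Z=0, Y=1) weight 1/112
  (W=1, X=0, Z=3, Y=0) weight 1/112
  (W=1, X=1, Z=0, Y=1) weight 2/63
  (W=1, X=1, Z=3, Y=0) weight 1/21
  … 4 more
Group by Z:
  weight(Z=0) = 59/1008
  weight(Z=1) = 17/288
  weight(Z=3) = 25/336
Total weight = 59/1008 + 17/288 + 25/336 = 43/224
P(Z=0 | obs) = 59/1008 / 43/224 = 118/387
P(Z=1 | obs) = 17/288 / 43/224 = 119/387
P(Z=3 | obs) = 25/336 / 43/224 = 50/129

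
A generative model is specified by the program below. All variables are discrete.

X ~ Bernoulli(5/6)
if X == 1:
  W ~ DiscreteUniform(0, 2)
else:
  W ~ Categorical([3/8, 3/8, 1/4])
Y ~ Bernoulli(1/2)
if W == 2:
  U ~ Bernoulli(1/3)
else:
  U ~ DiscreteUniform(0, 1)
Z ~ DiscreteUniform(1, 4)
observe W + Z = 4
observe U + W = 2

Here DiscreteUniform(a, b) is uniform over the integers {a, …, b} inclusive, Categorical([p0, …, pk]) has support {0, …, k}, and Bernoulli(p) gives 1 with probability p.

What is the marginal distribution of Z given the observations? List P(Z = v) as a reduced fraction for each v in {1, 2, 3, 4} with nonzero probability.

Enumerate traces; 8 have nonzero weight after conditioning:
  (X=0, W=1, Y=0, U=1, Z=3) weight 1/256
  (X=0, W=1, Y=1, U=1, Z=3) weight 1/256
  (X=0, W=2, Y=0, U=0, Z=2) weight 1/288
  (X=0, W=2, Y=1, U=0, Z=2) weight 1/288
  (X=1, W=1, Y=0, U=1, Z=3) weight 5/288
  (X=1, W=1, Y=1, U=1, Z=3) weight 5/288
  (X=1, W=2, Y=0, U=0, Z=2) weight 5/216
  (X=1, W=2, Y=1, U=0, Z=2) weight 5/216
Group by Z:
  weight(Z=2) = 23/432
  weight(Z=3) = 49/1152
Total weight = 23/432 + 49/1152 = 331/3456
P(Z=2 | obs) = 23/432 / 331/3456 = 184/331
P(Z=3 | obs) = 49/1152 / 331/3456 = 147/331

P(Z=2) = 184/331, P(Z=3) = 147/331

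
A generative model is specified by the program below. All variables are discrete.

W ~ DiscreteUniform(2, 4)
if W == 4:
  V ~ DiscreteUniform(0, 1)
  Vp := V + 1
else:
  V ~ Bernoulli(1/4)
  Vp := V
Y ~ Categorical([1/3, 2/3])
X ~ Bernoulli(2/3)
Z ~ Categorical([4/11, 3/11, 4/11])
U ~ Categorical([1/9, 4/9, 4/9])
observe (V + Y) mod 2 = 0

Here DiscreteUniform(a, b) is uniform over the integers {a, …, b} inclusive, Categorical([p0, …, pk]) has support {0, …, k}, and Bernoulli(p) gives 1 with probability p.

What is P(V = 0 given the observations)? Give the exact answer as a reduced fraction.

P(V = 0 | obs) = 1/2

Enumerate traces; 108 have nonzero weight after conditioning:
  (W=2, V=0, Y=0, X=0, Z=0, U=0) weight 1/891
  (W=2, V=0, Y=0, X=0, Z=0, U=1) weight 4/891
  (W=2, V=0, Y=0, X=0, Z=0, U=2) weight 4/891
  (W=2, V=0, Y=0, X=0, Z=1, U=0) weight 1/1188
  (W=2, V=0, Y=0, X=0, Z=1, U=1) weight 1/297
  (W=2, V=0, Y=0, X=0, Z=1, U=2) weight 1/297
  (W=2, V=0, Y=0, X=0, Z=2, U=0) weight 1/891
  (W=2, V=0, Y=0, X=0, Z=2, U=1) weight 4/891
  (W=2, V=1, Y=1, X=0, Z=0, U=0) weight 2/2673
  … 99 more
Group by V:
  weight(V=0) = 2/9
  weight(V=1) = 2/9
Total weight = 2/9 + 2/9 = 4/9
P(V=0 | obs) = 2/9 / 4/9 = 1/2
P(V=1 | obs) = 2/9 / 4/9 = 1/2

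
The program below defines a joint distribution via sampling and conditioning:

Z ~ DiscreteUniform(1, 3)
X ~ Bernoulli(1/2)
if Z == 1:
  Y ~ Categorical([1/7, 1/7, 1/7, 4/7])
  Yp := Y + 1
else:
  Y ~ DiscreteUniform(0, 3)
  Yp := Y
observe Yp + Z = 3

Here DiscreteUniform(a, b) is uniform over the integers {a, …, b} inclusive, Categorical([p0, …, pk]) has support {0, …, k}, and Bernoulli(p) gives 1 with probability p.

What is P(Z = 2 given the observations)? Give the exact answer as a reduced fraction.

P(Z = 2 | obs) = 7/18

Enumerate traces; 6 have nonzero weight after conditioning:
  (Z=1, X=0, Y=1) weight 1/42
  (Z=1, X=1, Y=1) weight 1/42
  (Z=2, X=0, Y=1) weight 1/24
  (Z=2, X=1, Y=1) weight 1/24
  (Z=3, X=0, Y=0) weight 1/24
  (Z=3, X=1, Y=0) weight 1/24
Group by Z:
  weight(Z=1) = 1/21
  weight(Z=2) = 1/12
  weight(Z=3) = 1/12
Total weight = 1/21 + 1/12 + 1/12 = 3/14
P(Z=1 | obs) = 1/21 / 3/14 = 2/9
P(Z=2 | obs) = 1/12 / 3/14 = 7/18
P(Z=3 | obs) = 1/12 / 3/14 = 7/18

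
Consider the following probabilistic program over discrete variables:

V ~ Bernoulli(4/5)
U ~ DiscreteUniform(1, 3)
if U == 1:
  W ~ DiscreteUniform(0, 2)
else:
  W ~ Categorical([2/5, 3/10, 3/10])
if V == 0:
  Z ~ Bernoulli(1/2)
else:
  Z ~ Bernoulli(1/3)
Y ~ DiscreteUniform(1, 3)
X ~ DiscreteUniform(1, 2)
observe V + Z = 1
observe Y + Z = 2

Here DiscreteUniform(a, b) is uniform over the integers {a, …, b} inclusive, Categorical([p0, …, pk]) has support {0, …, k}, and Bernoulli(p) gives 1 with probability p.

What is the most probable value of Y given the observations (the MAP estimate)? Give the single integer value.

Enumerate traces; 36 have nonzero weight after conditioning:
  (V=0, U=1, W=0, Z=1, Y=1, X=1) weight 1/540
  (V=0, U=1, W=0, Z=1, Y=1, X=2) weight 1/540
  (V=0, U=1, W=1, Z=1, Y=1, X=1) weight 1/540
  (V=0, U=1, W=1, Z=1, Y=1, X=2) weight 1/540
  (V=0, U=1, W=2, Z=1, Y=1, X=1) weight 1/540
  (V=0, U=1, W=2, Z=1, Y=1, X=2) weight 1/540
  (V=0, U=2, W=0, Z=1, Y=1, X=1) weight 1/450
  (V=0, U=2, W=0, Z=1, Y=1, X=2) weight 1/450
  (V=1, U=1, W=0, Z=0, Y=2, X=1) weight 4/405
  … 27 more
Group by Y:
  weight(Y=1) = 1/30
  weight(Y=2) = 8/45
Total weight = 1/30 + 8/45 = 19/90
P(Y=1 | obs) = 1/30 / 19/90 = 3/19
P(Y=2 | obs) = 8/45 / 19/90 = 16/19
argmax = 2

argmax_v P(Y = v | obs) = 2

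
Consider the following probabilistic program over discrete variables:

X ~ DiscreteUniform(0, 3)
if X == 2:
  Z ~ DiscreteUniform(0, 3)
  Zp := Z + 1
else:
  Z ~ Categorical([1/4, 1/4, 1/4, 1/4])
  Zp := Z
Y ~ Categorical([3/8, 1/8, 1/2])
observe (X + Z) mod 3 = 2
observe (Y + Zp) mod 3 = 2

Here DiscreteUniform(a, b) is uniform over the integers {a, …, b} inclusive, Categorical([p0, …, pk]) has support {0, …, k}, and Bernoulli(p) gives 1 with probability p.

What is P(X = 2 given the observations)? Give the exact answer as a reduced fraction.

P(X = 2 | obs) = 2/9

Enumerate traces; 5 have nonzero weight after conditioning:
  (X=0, Z=2, Y=0) weight 3/128
  (X=1, Z=1, Y=1) weight 1/128
  (X=2, Z=0, Y=1) weight 1/128
  (X=2, Z=3, Y=1) weight 1/128
  (X=3, Z=2, Y=0) weight 3/128
Group by X:
  weight(X=0) = 3/128
  weight(X=1) = 1/128
  weight(X=2) = 1/64
  weight(X=3) = 3/128
Total weight = 3/128 + 1/128 + 1/64 + 3/128 = 9/128
P(X=0 | obs) = 3/128 / 9/128 = 1/3
P(X=1 | obs) = 1/128 / 9/128 = 1/9
P(X=2 | obs) = 1/64 / 9/128 = 2/9
P(X=3 | obs) = 3/128 / 9/128 = 1/3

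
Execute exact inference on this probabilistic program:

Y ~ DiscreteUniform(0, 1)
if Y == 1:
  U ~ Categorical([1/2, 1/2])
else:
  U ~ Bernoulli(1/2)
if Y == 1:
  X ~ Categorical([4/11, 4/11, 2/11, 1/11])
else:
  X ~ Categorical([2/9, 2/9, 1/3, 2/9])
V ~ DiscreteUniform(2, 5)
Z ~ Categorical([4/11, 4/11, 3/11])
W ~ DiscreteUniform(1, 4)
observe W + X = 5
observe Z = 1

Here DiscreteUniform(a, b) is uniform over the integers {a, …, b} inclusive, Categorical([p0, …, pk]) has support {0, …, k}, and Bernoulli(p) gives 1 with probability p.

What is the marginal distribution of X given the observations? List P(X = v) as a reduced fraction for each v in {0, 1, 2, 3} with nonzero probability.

P(X=1) = 29/70, P(X=2) = 51/140, P(X=3) = 31/140

Enumerate traces; 48 have nonzero weight after conditioning:
  (Y=0, U=0, X=1, V=2, Z=1, W=4) weight 1/792
  (Y=0, U=0, X=1, V=3, Z=1, W=4) weight 1/792
  (Y=0, U=0, X=1, V=4, Z=1, W=4) weight 1/792
  (Y=0, U=0, X=1, V=5, Z=1, W=4) weight 1/792
  (Y=0, U=0, X=2, V=2, Z=1, W=3) weight 1/528
  (Y=0, U=0, X=2, V=3, Z=1, W=3) weight 1/528
  (Y=0, U=0, X=2, V=4, Z=1, W=3) weight 1/528
  (Y=0, U=0, X=2, V=5, Z=1, W=3) weight 1/528
  (Y=0, U=0, X=3, V=2, Z=1, W=2) weight 1/792
  … 39 more
Group by X:
  weight(X=1) = 29/1089
  weight(X=2) = 17/726
  weight(X=3) = 31/2178
Total weight = 29/1089 + 17/726 + 31/2178 = 70/1089
P(X=1 | obs) = 29/1089 / 70/1089 = 29/70
P(X=2 | obs) = 17/726 / 70/1089 = 51/140
P(X=3 | obs) = 31/2178 / 70/1089 = 31/140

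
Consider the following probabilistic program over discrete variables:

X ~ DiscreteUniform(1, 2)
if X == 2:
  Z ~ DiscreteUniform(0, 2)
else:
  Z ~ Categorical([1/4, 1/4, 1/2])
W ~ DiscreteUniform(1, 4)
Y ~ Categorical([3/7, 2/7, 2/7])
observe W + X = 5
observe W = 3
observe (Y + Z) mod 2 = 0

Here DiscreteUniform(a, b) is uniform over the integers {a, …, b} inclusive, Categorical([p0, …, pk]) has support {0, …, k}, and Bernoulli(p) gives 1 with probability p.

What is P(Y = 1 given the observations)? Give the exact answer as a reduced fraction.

P(Y = 1 | obs) = 1/6

Enumerate traces; 5 have nonzero weight after conditioning:
  (X=2, Z=0, W=3, Y=0) weight 1/56
  (X=2, Z=0, W=3, Y=2) weight 1/84
  (X=2, Z=1, W=3, Y=1) weight 1/84
  (X=2, Z=2, W=3, Y=0) weight 1/56
  (X=2, Z=2, W=3, Y=2) weight 1/84
Group by Y:
  weight(Y=0) = 1/28
  weight(Y=1) = 1/84
  weight(Y=2) = 1/42
Total weight = 1/28 + 1/84 + 1/42 = 1/14
P(Y=0 | obs) = 1/28 / 1/14 = 1/2
P(Y=1 | obs) = 1/84 / 1/14 = 1/6
P(Y=2 | obs) = 1/42 / 1/14 = 1/3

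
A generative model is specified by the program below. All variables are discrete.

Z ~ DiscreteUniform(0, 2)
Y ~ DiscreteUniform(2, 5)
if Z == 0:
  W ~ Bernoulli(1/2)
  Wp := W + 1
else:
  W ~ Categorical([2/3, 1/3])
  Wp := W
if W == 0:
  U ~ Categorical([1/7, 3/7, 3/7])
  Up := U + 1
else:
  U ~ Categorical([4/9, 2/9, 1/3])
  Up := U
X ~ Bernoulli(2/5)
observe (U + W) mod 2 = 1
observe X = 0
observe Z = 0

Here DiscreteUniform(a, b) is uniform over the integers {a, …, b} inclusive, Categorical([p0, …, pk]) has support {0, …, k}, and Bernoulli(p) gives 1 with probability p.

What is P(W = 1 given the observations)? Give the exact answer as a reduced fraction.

P(W = 1 | obs) = 49/76

Enumerate traces; 12 have nonzero weight after conditioning:
  (Z=0, Y=2, W=0, U=1, X=0) weight 3/280
  (Z=0, Y=2, W=1, U=0, X=0) weight 1/90
  (Z=0, Y=2, W=1, U=2, X=0) weight 1/120
  (Z=0, Y=3, W=0, U=1, X=0) weight 3/280
  (Z=0, Y=3, W=1, U=0, X=0) weight 1/90
  (Z=0, Y=3, W=1, U=2, X=0) weight 1/120
  (Z=0, Y=4, W=0, U=1, X=0) weight 3/280
  (Z=0, Y=4, W=1, U=0, X=0) weight 1/90
  … 4 more
Group by W:
  weight(W=0) = 3/70
  weight(W=1) = 7/90
Total weight = 3/70 + 7/90 = 38/315
P(W=0 | obs) = 3/70 / 38/315 = 27/76
P(W=1 | obs) = 7/90 / 38/315 = 49/76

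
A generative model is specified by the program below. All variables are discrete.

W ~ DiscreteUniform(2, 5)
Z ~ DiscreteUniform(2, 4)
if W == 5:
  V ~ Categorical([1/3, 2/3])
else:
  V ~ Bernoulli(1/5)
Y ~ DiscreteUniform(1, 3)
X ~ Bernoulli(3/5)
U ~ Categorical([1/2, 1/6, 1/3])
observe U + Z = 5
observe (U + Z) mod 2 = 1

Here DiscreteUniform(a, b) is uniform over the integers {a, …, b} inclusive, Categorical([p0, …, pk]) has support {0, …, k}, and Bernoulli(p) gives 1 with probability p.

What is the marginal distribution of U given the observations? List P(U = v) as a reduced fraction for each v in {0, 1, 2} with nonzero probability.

P(U=1) = 1/3, P(U=2) = 2/3

Enumerate traces; 96 have nonzero weight after conditioning:
  (W=2, Z=3, V=0, Y=1, X=0, U=2) weight 2/675
  (W=2, Z=3, V=0, Y=1, X=1, U=2) weight 1/225
  (W=2, Z=3, V=0, Y=2, X=0, U=2) weight 2/675
  (W=2, Z=3, V=0, Y=2, X=1, U=2) weight 1/225
  (W=2, Z=3, V=0, Y=3, X=0, U=2) weight 2/675
  (W=2, Z=3, V=0, Y=3, X=1, U=2) weight 1/225
  (W=2, Z=3, V=1, Y=1, X=0, U=2) weight 1/1350
  (W=2, Z=3, V=1, Y=1, X=1, U=2) weight 1/900
  (W=2, Z=4, V=0, Y=1, X=0, U=1) weight 1/675
  … 87 more
Group by U:
  weight(U=1) = 1/18
  weight(U=2) = 1/9
Total weight = 1/18 + 1/9 = 1/6
P(U=1 | obs) = 1/18 / 1/6 = 1/3
P(U=2 | obs) = 1/9 / 1/6 = 2/3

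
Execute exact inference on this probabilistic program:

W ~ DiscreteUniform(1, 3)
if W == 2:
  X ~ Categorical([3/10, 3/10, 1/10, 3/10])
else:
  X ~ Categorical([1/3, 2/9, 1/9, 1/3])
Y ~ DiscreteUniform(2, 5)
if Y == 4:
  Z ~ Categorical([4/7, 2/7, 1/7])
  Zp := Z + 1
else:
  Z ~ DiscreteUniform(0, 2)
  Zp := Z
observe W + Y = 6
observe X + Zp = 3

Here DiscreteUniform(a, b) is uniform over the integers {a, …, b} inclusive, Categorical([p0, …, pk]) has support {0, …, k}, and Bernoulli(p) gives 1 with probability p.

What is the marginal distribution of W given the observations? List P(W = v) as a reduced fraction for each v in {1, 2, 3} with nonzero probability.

P(W=1) = 140/397, P(W=2) = 117/397, P(W=3) = 140/397

Enumerate traces; 9 have nonzero weight after conditioning:
  (W=1, X=1, Y=5, Z=2) weight 1/162
  (W=1, X=2, Y=5, Z=1) weight 1/324
  (W=1, X=3, Y=5, Z=0) weight 1/108
  (W=2, X=0, Y=4, Z=2) weight 1/280
  (W=2, X=1, Y=4, Z=1) weight 1/140
  (W=2, X=2, Y=4, Z=0) weight 1/210
  (W=3, X=1, Y=3, Z=2) weight 1/162
  (W=3, X=2, Y=3, Z=1) weight 1/324
  … 1 more
Group by W:
  weight(W=1) = 1/54
  weight(W=2) = 13/840
  weight(W=3) = 1/54
Total weight = 1/54 + 13/840 + 1/54 = 397/7560
P(W=1 | obs) = 1/54 / 397/7560 = 140/397
P(W=2 | obs) = 13/840 / 397/7560 = 117/397
P(W=3 | obs) = 1/54 / 397/7560 = 140/397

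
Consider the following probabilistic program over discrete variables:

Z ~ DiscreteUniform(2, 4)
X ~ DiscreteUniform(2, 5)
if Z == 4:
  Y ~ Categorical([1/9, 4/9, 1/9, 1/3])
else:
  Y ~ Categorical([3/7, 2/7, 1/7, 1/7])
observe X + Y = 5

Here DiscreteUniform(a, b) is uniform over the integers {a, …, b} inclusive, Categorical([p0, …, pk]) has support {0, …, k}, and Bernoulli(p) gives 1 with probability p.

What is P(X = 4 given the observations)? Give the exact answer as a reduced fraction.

P(X = 4 | obs) = 64/189

Enumerate traces; 12 have nonzero weight after conditioning:
  (Z=2, X=2, Y=3) weight 1/84
  (Z=2, X=3, Y=2) weight 1/84
  (Z=2, X=4, Y=1) weight 1/42
  (Z=2, X=5, Y=0) weight 1/28
  (Z=3, X=2, Y=3) weight 1/84
  (Z=3, X=3, Y=2) weight 1/84
  (Z=3, X=4, Y=1) weight 1/42
  (Z=3, X=5, Y=0) weight 1/28
  … 4 more
Group by X:
  weight(X=2) = 13/252
  weight(X=3) = 25/756
  weight(X=4) = 16/189
  weight(X=5) = 61/756
Total weight = 13/252 + 25/756 + 16/189 + 61/756 = 1/4
P(X=2 | obs) = 13/252 / 1/4 = 13/63
P(X=3 | obs) = 25/756 / 1/4 = 25/189
P(X=4 | obs) = 16/189 / 1/4 = 64/189
P(X=5 | obs) = 61/756 / 1/4 = 61/189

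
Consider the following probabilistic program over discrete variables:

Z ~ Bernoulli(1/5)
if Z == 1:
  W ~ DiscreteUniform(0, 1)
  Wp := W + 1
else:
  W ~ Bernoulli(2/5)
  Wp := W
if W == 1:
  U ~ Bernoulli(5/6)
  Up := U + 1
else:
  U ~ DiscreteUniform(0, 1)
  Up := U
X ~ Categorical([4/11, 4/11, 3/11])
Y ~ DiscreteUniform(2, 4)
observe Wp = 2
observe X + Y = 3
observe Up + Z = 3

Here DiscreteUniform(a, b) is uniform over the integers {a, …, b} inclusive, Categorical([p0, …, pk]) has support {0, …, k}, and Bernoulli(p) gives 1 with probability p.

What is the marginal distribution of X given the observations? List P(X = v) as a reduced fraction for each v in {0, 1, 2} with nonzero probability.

P(X=0) = 1/2, P(X=1) = 1/2

Enumerate traces; 2 have nonzero weight after conditioning:
  (Z=1, W=1, U=1, X=0, Y=3) weight 1/99
  (Z=1, W=1, U=1, X=1, Y=2) weight 1/99
Group by X:
  weight(X=0) = 1/99
  weight(X=1) = 1/99
Total weight = 1/99 + 1/99 = 2/99
P(X=0 | obs) = 1/99 / 2/99 = 1/2
P(X=1 | obs) = 1/99 / 2/99 = 1/2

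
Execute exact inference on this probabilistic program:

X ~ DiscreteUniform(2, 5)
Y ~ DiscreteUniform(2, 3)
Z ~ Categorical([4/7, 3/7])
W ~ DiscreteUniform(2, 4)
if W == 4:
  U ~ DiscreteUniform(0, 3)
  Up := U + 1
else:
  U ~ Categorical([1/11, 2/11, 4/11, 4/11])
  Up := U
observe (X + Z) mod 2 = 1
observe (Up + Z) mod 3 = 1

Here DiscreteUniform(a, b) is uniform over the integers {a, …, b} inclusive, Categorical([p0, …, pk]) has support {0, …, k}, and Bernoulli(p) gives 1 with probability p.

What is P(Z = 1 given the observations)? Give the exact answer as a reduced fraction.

P(Z = 1 | obs) = 153/305

Enumerate traces; 36 have nonzero weight after conditioning:
  (X=2, Y=2, Z=1, W=2, U=0) weight 1/616
  (X=2, Y=2, Z=1, W=2, U=3) weight 1/154
  (X=2, Y=2, Z=1, W=3, U=0) weight 1/616
  (X=2, Y=2, Z=1, W=3, U=3) weight 1/154
  (X=2, Y=2, Z=1, W=4, U=2) weight 1/224
  (X=2, Y=3, Z=1, W=2, U=0) weight 1/616
  (X=2, Y=3, Z=1, W=2, U=3) weight 1/154
  (X=2, Y=3, Z=1, W=3, U=0) weight 1/616
  (X=3, Y=2, Z=0, W=2, U=1) weight 1/231
  … 27 more
Group by Z:
  weight(Z=0) = 19/231
  weight(Z=1) = 51/616
Total weight = 19/231 + 51/616 = 305/1848
P(Z=0 | obs) = 19/231 / 305/1848 = 152/305
P(Z=1 | obs) = 51/616 / 305/1848 = 153/305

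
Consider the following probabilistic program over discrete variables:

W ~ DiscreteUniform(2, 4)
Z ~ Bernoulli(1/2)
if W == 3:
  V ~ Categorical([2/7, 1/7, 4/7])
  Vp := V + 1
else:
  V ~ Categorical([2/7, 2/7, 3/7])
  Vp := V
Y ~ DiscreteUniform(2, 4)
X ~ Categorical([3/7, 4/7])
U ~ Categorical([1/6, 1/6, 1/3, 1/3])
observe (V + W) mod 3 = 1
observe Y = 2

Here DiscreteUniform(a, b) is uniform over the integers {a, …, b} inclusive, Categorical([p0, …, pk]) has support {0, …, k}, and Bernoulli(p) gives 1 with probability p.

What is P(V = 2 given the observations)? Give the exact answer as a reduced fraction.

P(V = 2 | obs) = 1/2

Enumerate traces; 48 have nonzero weight after conditioning:
  (W=2, Z=0, V=2, Y=2, X=0, U=0) weight 1/588
  (W=2, Z=0, V=2, Y=2, X=0, U=1) weight 1/588
  (W=2, Z=0, V=2, Y=2, X=0, U=2) weight 1/294
  (W=2, Z=0, V=2, Y=2, X=0, U=3) weight 1/294
  (W=2, Z=0, V=2, Y=2, X=1, U=0) weight 1/441
  (W=2, Z=0, V=2, Y=2, X=1, U=1) weight 1/441
  (W=2, Z=0, V=2, Y=2, X=1, U=2) weight 2/441
  (W=2, Z=0, V=2, Y=2, X=1, U=3) weight 2/441
  (W=3, Z=0, V=1, Y=2, X=0, U=0) weight 1/1764
  (W=4, Z=0, V=0, Y=2, X=0, U=0) weight 1/882
  … 38 more
Group by V:
  weight(V=0) = 2/63
  weight(V=1) = 1/63
  weight(V=2) = 1/21
Total weight = 2/63 + 1/63 + 1/21 = 2/21
P(V=0 | obs) = 2/63 / 2/21 = 1/3
P(V=1 | obs) = 1/63 / 2/21 = 1/6
P(V=2 | obs) = 1/21 / 2/21 = 1/2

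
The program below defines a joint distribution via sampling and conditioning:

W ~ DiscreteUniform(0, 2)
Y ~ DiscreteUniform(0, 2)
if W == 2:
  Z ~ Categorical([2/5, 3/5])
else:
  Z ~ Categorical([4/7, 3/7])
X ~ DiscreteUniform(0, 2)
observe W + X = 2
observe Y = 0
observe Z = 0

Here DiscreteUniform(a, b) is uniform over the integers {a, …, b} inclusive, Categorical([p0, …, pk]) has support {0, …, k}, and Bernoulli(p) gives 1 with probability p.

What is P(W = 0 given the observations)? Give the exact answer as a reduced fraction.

P(W = 0 | obs) = 10/27

Enumerate traces; 3 have nonzero weight after conditioning:
  (W=0, Y=0, Z=0, X=2) weight 4/189
  (W=1, Y=0, Z=0, X=1) weight 4/189
  (W=2, Y=0, Z=0, X=0) weight 2/135
Group by W:
  weight(W=0) = 4/189
  weight(W=1) = 4/189
  weight(W=2) = 2/135
Total weight = 4/189 + 4/189 + 2/135 = 2/35
P(W=0 | obs) = 4/189 / 2/35 = 10/27
P(W=1 | obs) = 4/189 / 2/35 = 10/27
P(W=2 | obs) = 2/135 / 2/35 = 7/27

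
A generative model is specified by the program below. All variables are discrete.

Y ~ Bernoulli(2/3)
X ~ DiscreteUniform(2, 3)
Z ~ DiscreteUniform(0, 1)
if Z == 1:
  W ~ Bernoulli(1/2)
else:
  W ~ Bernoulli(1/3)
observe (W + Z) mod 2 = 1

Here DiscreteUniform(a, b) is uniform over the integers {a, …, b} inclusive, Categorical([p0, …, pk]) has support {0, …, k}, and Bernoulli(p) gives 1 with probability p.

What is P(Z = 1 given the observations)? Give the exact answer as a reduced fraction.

P(Z = 1 | obs) = 3/5

Enumerate traces; 8 have nonzero weight after conditioning:
  (Y=0, X=2, Z=0, W=1) weight 1/36
  (Y=0, X=2, Z=1, W=0) weight 1/24
  (Y=0, X=3, Z=0, W=1) weight 1/36
  (Y=0, X=3, Z=1, W=0) weight 1/24
  (Y=1, X=2, Z=0, W=1) weight 1/18
  (Y=1, X=2, Z=1, W=0) weight 1/12
  (Y=1, X=3, Z=0, W=1) weight 1/18
  (Y=1, X=3, Z=1, W=0) weight 1/12
Group by Z:
  weight(Z=0) = 1/6
  weight(Z=1) = 1/4
Total weight = 1/6 + 1/4 = 5/12
P(Z=0 | obs) = 1/6 / 5/12 = 2/5
P(Z=1 | obs) = 1/4 / 5/12 = 3/5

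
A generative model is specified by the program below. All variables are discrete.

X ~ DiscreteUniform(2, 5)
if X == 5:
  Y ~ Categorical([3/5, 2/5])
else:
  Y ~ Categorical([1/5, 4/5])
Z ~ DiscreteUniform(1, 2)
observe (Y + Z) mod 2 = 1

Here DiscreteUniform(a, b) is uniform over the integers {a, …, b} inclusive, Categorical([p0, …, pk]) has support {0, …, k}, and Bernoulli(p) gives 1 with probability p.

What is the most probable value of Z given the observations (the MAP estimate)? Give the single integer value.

Enumerate traces; 8 have nonzero weight after conditioning:
  (X=2, Y=0, Z=1) weight 1/40
  (X=2, Y=1, Z=2) weight 1/10
  (X=3, Y=0, Z=1) weight 1/40
  (X=3, Y=1, Z=2) weight 1/10
  (X=4, Y=0, Z=1) weight 1/40
  (X=4, Y=1, Z=2) weight 1/10
  (X=5, Y=0, Z=1) weight 3/40
  (X=5, Y=1, Z=2) weight 1/20
Group by Z:
  weight(Z=1) = 3/20
  weight(Z=2) = 7/20
Total weight = 3/20 + 7/20 = 1/2
P(Z=1 | obs) = 3/20 / 1/2 = 3/10
P(Z=2 | obs) = 7/20 / 1/2 = 7/10
argmax = 2

argmax_v P(Z = v | obs) = 2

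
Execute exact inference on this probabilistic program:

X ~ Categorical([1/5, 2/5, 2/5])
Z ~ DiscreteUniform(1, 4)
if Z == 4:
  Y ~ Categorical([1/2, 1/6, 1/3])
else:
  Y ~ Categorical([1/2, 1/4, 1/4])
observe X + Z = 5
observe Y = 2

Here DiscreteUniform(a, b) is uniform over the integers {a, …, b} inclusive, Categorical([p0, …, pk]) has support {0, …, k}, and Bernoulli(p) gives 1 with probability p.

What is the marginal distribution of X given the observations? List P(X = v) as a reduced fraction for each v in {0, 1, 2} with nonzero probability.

P(X=1) = 4/7, P(X=2) = 3/7

Enumerate traces; 2 have nonzero weight after conditioning:
  (X=1, Z=4, Y=2) weight 1/30
  (X=2, Z=3, Y=2) weight 1/40
Group by X:
  weight(X=1) = 1/30
  weight(X=2) = 1/40
Total weight = 1/30 + 1/40 = 7/120
P(X=1 | obs) = 1/30 / 7/120 = 4/7
P(X=2 | obs) = 1/40 / 7/120 = 3/7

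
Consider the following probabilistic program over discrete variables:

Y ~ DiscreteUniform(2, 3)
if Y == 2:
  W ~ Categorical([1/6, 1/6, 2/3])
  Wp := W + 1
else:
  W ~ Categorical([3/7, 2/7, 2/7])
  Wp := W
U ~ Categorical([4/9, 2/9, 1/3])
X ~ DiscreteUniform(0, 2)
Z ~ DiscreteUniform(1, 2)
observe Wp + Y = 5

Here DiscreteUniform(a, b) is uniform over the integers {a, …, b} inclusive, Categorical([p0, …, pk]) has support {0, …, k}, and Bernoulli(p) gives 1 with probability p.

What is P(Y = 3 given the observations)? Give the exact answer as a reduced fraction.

P(Y = 3 | obs) = 3/10

Enumerate traces; 36 have nonzero weight after conditioning:
  (Y=2, W=2, U=0, X=0, Z=1) weight 2/81
  (Y=2, W=2, U=0, X=0, Z=2) weight 2/81
  (Y=2, W=2, U=0, X=1, Z=1) weight 2/81
  (Y=2, W=2, U=0, X=1, Z=2) weight 2/81
  (Y=2, W=2, U=0, X=2, Z=1) weight 2/81
  (Y=2, W=2, U=0, X=2, Z=2) weight 2/81
  (Y=2, W=2, U=1, X=0, Z=1) weight 1/81
  (Y=2, W=2, U=1, X=0, Z=2) weight 1/81
  (Y=3, W=2, U=0, X=0, Z=1) weight 2/189
  … 27 more
Group by Y:
  weight(Y=2) = 1/3
  weight(Y=3) = 1/7
Total weight = 1/3 + 1/7 = 10/21
P(Y=2 | obs) = 1/3 / 10/21 = 7/10
P(Y=3 | obs) = 1/7 / 10/21 = 3/10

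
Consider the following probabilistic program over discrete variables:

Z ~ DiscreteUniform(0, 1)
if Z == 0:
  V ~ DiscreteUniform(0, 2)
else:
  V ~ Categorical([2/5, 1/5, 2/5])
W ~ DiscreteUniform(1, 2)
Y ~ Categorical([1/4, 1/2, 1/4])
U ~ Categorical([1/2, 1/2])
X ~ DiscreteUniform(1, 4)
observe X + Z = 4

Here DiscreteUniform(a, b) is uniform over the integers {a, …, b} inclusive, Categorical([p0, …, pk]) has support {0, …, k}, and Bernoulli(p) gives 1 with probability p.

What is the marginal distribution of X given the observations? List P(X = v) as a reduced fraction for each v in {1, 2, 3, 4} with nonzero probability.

Enumerate traces; 72 have nonzero weight after conditioning:
  (Z=0, V=0, W=1, Y=0, U=0, X=4) weight 1/384
  (Z=0, V=0, W=1, Y=0, U=1, X=4) weight 1/384
  (Z=0, V=0, W=1, Y=1, U=0, X=4) weight 1/192
  (Z=0, V=0, W=1, Y=1, U=1, X=4) weight 1/192
  (Z=0, V=0, W=1, Y=2, U=0, X=4) weight 1/384
  (Z=0, V=0, W=1, Y=2, U=1, X=4) weight 1/384
  (Z=0, V=0, W=2, Y=0, U=0, X=4) weight 1/384
  (Z=0, V=0, W=2, Y=0, U=1, X=4) weight 1/384
  (Z=1, V=0, W=1, Y=0, U=0, X=3) weight 1/320
  … 63 more
Group by X:
  weight(X=3) = 1/8
  weight(X=4) = 1/8
Total weight = 1/8 + 1/8 = 1/4
P(X=3 | obs) = 1/8 / 1/4 = 1/2
P(X=4 | obs) = 1/8 / 1/4 = 1/2

P(X=3) = 1/2, P(X=4) = 1/2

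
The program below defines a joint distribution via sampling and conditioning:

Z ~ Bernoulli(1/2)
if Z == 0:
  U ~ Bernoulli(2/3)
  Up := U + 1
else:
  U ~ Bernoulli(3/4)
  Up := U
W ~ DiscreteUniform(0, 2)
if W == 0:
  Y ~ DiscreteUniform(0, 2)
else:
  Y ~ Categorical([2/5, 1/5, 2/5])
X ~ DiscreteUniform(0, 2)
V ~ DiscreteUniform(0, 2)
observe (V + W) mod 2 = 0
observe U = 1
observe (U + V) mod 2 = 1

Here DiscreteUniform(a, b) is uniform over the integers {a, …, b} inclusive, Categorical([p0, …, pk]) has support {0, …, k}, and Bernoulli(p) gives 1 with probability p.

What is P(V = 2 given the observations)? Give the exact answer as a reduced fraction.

P(V = 2 | obs) = 1/2

Enumerate traces; 72 have nonzero weight after conditioning:
  (Z=0, U=1, W=0, Y=0, X=0, V=0) weight 1/243
  (Z=0, U=1, W=0, Y=0, X=0, V=2) weight 1/243
  (Z=0, U=1, W=0, Y=0, X=1, V=0) weight 1/243
  (Z=0, U=1, W=0, Y=0, X=1, V=2) weight 1/243
  (Z=0, U=1, W=0, Y=0, X=2, V=0) weight 1/243
  (Z=0, U=1, W=0, Y=0, X=2, V=2) weight 1/243
  (Z=0, U=1, W=0, Y=1, X=0, V=0) weight 1/243
  (Z=0, U=1, W=0, Y=1, X=0, V=2) weight 1/243
  … 64 more
Group by V:
  weight(V=0) = 17/108
  weight(V=2) = 17/108
Total weight = 17/108 + 17/108 = 17/54
P(V=0 | obs) = 17/108 / 17/54 = 1/2
P(V=2 | obs) = 17/108 / 17/54 = 1/2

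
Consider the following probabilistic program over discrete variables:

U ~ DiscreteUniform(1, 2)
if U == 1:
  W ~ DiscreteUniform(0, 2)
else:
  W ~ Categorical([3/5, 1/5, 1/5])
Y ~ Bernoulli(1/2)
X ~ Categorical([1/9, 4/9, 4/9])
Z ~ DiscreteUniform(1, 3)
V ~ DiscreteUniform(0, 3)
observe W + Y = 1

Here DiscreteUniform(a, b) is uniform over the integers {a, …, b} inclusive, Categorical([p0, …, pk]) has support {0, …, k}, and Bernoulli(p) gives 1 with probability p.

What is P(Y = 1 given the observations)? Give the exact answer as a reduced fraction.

P(Y = 1 | obs) = 7/11

Enumerate traces; 144 have nonzero weight after conditioning:
  (U=1, W=0, Y=1, X=0, Z=1, V=0) weight 1/1296
  (U=1, W=0, Y=1, X=0, Z=1, V=1) weight 1/1296
  (U=1, W=0, Y=1, X=0, Z=1, V=2) weight 1/1296
  (U=1, W=0, Y=1, X=0, Z=1, V=3) weight 1/1296
  (U=1, W=0, Y=1, X=0, Z=2, V=0) weight 1/1296
  (U=1, W=0, Y=1, X=0, Z=2, V=1) weight 1/1296
  (U=1, W=0, Y=1, X=0, Z=2, V=2) weight 1/1296
  (U=1, W=0, Y=1, X=0, Z=2, V=3) weight 1/1296
  (U=1, W=1, Y=0, X=0, Z=1, V=0) weight 1/1296
  … 135 more
Group by Y:
  weight(Y=0) = 2/15
  weight(Y=1) = 7/30
Total weight = 2/15 + 7/30 = 11/30
P(Y=0 | obs) = 2/15 / 11/30 = 4/11
P(Y=1 | obs) = 7/30 / 11/30 = 7/11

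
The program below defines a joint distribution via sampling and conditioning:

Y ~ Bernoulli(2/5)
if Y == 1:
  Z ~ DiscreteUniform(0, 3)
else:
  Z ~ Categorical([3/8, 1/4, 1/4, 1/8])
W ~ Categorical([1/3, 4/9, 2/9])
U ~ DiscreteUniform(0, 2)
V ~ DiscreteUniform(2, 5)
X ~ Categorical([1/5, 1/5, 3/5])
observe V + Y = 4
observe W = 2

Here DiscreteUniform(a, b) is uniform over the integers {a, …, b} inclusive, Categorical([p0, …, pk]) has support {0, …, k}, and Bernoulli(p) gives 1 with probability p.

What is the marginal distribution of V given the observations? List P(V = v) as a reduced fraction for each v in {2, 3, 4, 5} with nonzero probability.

P(V=3) = 2/5, P(V=4) = 3/5

Enumerate traces; 72 have nonzero weight after conditioning:
  (Y=0, Z=0, W=2, U=0, V=4, X=0) weight 1/1200
  (Y=0, Z=0, W=2, U=0, V=4, X=1) weight 1/1200
  (Y=0, Z=0, W=2, U=0, V=4, X=2) weight 1/400
  (Y=0, Z=0, W=2, U=1, V=4, X=0) weight 1/1200
  (Y=0, Z=0, W=2, U=1, V=4, X=1) weight 1/1200
  (Y=0, Z=0, W=2, U=1, V=4, X=2) weight 1/400
  (Y=0, Z=0, W=2, U=2, V=4, X=0) weight 1/1200
  (Y=0, Z=0, W=2, U=2, V=4, X=1) weight 1/1200
  (Y=1, Z=0, W=2, U=0, V=3, X=0) weight 1/2700
  … 63 more
Group by V:
  weight(V=3) = 1/45
  weight(V=4) = 1/30
Total weight = 1/45 + 1/30 = 1/18
P(V=3 | obs) = 1/45 / 1/18 = 2/5
P(V=4 | obs) = 1/30 / 1/18 = 3/5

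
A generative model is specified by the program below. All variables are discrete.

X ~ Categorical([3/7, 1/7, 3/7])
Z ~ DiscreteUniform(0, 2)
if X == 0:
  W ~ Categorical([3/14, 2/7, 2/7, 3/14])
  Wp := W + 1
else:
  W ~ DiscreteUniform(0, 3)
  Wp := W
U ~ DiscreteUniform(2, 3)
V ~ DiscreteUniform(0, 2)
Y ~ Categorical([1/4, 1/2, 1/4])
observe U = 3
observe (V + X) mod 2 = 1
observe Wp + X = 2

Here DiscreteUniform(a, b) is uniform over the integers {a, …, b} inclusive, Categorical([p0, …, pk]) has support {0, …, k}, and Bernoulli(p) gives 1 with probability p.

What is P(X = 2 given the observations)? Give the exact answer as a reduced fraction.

Enumerate traces; 36 have nonzero weight after conditioning:
  (X=0, Z=0, W=1, U=3, V=1, Y=0) weight 1/588
  (X=0, Z=0, W=1, U=3, V=1, Y=1) weight 1/294
  (X=0, Z=0, W=1, U=3, V=1, Y=2) weight 1/588
  (X=0, Z=1, W=1, U=3, V=1, Y=0) weight 1/588
  (X=0, Z=1, W=1, U=3, V=1, Y=1) weight 1/294
  (X=0, Z=1, W=1, U=3, V=1, Y=2) weight 1/588
  (X=0, Z=2, W=1, U=3, V=1, Y=0) weight 1/588
  (X=0, Z=2, W=1, U=3, V=1, Y=1) weight 1/294
  (X=1, Z=0, W=1, U=3, V=0, Y=0) weight 1/2016
  (X=2, Z=0, W=0, U=3, V=1, Y=0) weight 1/672
  … 26 more
Group by X:
  weight(X=0) = 1/49
  weight(X=1) = 1/84
  weight(X=2) = 1/56
Total weight = 1/49 + 1/84 + 1/56 = 59/1176
P(X=0 | obs) = 1/49 / 59/1176 = 24/59
P(X=1 | obs) = 1/84 / 59/1176 = 14/59
P(X=2 | obs) = 1/56 / 59/1176 = 21/59

P(X = 2 | obs) = 21/59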